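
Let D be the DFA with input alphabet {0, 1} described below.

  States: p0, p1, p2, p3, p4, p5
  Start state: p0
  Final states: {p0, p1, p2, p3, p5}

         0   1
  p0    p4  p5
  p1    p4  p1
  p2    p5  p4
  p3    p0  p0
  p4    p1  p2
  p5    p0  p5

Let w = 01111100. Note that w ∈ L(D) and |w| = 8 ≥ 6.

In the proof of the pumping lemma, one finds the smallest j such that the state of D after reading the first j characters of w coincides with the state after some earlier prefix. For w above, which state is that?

State sequence: p0 -0-> p4 -1-> p2 -1-> p4 -1-> p2 -1-> p4 -1-> p2 -0-> p5 -0-> p0
First repeat at step 3: p4 was already visited.

The earliest repeat is at step j = 3: D is in p4, which it already visited at step i = 1.
Since D has 6 states, any run of length ≥ 6 visits 6+1 states, so by pigeonhole some state repeats within the first 6 steps — that repeat gives the pumpable loop.

p4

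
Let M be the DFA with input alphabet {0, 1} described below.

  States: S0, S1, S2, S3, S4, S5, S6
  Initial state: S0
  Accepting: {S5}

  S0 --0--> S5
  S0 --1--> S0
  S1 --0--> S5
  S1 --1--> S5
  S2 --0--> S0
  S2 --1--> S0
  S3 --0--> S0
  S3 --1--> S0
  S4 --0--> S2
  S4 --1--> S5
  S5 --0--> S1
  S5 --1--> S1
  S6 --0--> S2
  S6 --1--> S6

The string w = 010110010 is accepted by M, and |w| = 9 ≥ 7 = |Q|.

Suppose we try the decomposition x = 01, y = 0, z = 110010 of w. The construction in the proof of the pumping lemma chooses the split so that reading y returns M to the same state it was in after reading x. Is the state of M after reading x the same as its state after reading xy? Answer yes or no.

no

State sequence: S0 -0-> S5 -1-> S1 -0-> S5

After x (step 2): S1. After xy (step 3): S5.
They differ (S1 ≠ S5), so y is not a cycle from the state after x; this split is not the one the pumping-lemma construction produces, and pumping y need not keep the string in L(M).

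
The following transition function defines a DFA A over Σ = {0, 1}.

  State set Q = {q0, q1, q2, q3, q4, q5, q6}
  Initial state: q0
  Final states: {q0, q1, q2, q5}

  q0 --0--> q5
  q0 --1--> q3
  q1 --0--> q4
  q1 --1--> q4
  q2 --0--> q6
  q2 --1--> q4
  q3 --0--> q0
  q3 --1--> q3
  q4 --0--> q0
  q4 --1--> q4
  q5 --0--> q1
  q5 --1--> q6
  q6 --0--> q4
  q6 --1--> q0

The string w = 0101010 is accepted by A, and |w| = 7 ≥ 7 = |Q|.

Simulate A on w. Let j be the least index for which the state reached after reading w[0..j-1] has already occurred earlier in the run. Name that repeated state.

Run of A on w = 0 1 0 1 0 1 0:
  step 0: q0  (start)
  step 1: q5  (read 0: q0→q5)
  step 2: q6  (read 1: q5→q6)
  step 3: q4  (read 0: q6→q4)
  step 4: q4  (read 1: q4→q4)   ← first repeat (q4 seen earlier)
  step 5: q0  (read 0: q4→q0)
  step 6: q3  (read 1: q0→q3)
  step 7: q0  (read 0: q3→q0)

The earliest repeat is at step j = 4: A is in q4, which it already visited at step i = 3.

q4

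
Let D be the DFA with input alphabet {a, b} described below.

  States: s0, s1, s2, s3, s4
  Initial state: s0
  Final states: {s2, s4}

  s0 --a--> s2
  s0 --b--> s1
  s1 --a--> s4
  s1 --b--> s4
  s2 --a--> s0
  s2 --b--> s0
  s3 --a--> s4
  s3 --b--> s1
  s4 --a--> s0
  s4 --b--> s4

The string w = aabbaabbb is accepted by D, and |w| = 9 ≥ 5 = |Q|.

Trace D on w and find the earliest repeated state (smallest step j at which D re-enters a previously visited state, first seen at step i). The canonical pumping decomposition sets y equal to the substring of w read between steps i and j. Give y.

Run of D on w = a a b b a a b b b:
  step 0: s0  (start)
  step 1: s2  (read a: s0→s2)
  step 2: s0  (read a: s2→s0)   ← first repeat (s0 seen earlier)
  step 3: s1  (read b: s0→s1)
  step 4: s4  (read b: s1→s4)
  step 5: s0  (read a: s4→s0)
  step 6: s2  (read a: s0→s2)
  step 7: s0  (read b: s2→s0)
  step 8: s1  (read b: s0→s1)
  step 9: s4  (read b: s1→s4)

So i = 0, j = 2, giving x = w[0:0] = ε, y = w[0:2] = aa, z = w[2:9] = bbaabbb.
Check: |xy| = 2 ≤ 5 and |y| = 2 ≥ 1. Reading y takes D from s0 back to s0, so every xyⁱz is accepted.
The DFA has 5 states, so the proof of the pumping lemma guarantees a repeated state among the first 5+1 visited; the segment between the two visits is the pumpable y.

aa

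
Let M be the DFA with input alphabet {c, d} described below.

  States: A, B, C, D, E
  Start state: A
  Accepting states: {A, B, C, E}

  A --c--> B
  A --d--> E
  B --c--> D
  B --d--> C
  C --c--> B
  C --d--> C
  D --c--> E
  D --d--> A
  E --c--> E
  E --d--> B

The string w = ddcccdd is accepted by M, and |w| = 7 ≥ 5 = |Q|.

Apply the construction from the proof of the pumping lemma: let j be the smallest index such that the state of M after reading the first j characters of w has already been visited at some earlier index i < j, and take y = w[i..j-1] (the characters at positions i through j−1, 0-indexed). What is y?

dcc

State sequence: A -d-> E -d-> B -c-> D -c-> E -c-> E -d-> B -d-> C
First repeat at step 4: E was already visited.

So i = 1, j = 4, giving x = w[0:1] = d, y = w[1:4] = dcc, z = w[4:7] = cdd.
Check: |xy| = 4 ≤ 5 and |y| = 3 ≥ 1. Reading y takes M from E back to E, so every xyⁱz is accepted.
Since M has 5 states, any run of length ≥ 5 visits 5+1 states, so by pigeonhole some state repeats within the first 5 steps — that repeat gives the pumpable loop.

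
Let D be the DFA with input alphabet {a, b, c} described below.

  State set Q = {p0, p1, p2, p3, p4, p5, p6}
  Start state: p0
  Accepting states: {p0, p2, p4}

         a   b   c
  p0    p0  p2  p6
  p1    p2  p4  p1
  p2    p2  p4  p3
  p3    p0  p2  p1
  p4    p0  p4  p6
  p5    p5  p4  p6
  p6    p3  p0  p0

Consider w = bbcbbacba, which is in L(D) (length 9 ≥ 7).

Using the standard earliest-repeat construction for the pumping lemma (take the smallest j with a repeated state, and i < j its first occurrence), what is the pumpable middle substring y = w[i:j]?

bbcb

Run of D on w = b b c b b a c b a:
  step 0: p0  (start)
  step 1: p2  (read b: p0→p2)
  step 2: p4  (read b: p2→p4)
  step 3: p6  (read c: p4→p6)
  step 4: p0  (read b: p6→p0)   ← first repeat (p0 seen earlier)
  step 5: p2  (read b: p0→p2)
  step 6: p2  (read a: p2→p2)
  step 7: p3  (read c: p2→p3)
  step 8: p2  (read b: p3→p2)
  step 9: p2  (read a: p2→p2)

So i = 0, j = 4, giving x = w[0:0] = ε, y = w[0:4] = bbcb, z = w[4:9] = bacba.
Check: |xy| = 4 ≤ 7 and |y| = 4 ≥ 1. Reading y takes D from p0 back to p0, so every xyⁱz is accepted.
With |Q| = 7, pigeonhole forces a state repeat no later than step 7; the substring read between the first and second visits to that state can be pumped.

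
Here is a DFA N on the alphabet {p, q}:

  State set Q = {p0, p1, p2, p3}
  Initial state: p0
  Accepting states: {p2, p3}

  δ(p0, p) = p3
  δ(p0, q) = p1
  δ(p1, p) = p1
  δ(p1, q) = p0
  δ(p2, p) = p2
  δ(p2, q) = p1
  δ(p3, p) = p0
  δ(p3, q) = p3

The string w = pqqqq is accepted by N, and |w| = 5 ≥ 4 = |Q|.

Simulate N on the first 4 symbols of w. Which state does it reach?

State sequence: p0 -p-> p3 -q-> p3 -q-> p3 -q-> p3

After reading 4 characters, N is in state p3.
(This kind of state-tracing is the core of the pumping-lemma construction: with 4 states, pigeonhole forces a repeat within the first 4 steps.)

p3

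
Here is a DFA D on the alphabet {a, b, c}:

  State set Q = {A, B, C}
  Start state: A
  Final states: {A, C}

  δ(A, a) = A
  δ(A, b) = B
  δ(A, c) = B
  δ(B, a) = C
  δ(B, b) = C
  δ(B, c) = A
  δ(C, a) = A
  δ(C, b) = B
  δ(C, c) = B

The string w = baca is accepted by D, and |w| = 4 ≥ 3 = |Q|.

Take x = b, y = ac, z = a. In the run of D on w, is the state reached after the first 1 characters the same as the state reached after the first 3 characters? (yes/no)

Run of D on the first 3 characters of w = b a c:
  step 0: A  (start)
  step 1: B  (read b: A→B)
  step 2: C  (read a: B→C)
  step 3: B  (read c: C→B)

After x (step 1): B. After xy (step 3): B.
They match, so y = ac drives D around a cycle from B back to itself; pumping y any number of times keeps D in B before reading z, and xyⁱz ∈ L(D) for every i ≥ 0.

yes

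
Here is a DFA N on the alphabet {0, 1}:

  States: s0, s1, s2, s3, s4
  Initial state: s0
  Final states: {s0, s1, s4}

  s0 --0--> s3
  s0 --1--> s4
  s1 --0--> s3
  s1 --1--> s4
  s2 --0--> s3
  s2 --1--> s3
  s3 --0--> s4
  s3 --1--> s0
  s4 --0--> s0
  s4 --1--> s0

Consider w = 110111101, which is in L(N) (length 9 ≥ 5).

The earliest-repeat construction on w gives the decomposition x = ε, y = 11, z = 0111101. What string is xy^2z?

xy^2z = ε·11·11·0111101 = 11110111101.
Reading y = 11 takes N from s0 back to s0, so after x·y·y the machine is still in s0, and z then leads to the accepting state s4. Hence 11110111101 ∈ L(N).

11110111101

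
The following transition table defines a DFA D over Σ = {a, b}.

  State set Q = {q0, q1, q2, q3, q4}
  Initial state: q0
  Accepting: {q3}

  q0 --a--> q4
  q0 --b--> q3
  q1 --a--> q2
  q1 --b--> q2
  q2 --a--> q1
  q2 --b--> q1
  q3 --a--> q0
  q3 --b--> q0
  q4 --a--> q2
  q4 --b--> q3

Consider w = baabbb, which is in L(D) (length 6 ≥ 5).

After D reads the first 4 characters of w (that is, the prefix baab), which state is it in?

q3

State sequence: q0 -b-> q3 -a-> q0 -a-> q4 -b-> q3

After reading 4 characters, D is in state q3.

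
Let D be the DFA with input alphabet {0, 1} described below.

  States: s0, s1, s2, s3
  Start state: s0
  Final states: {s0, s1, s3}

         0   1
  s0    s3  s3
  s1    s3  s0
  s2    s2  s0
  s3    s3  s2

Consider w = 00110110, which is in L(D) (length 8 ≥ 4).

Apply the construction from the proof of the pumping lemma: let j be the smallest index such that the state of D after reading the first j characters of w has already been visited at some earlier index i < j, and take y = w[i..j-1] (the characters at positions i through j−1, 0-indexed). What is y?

0

Run of D on w = 0 0 1 1 0 1 1 0:
  step 0: s0  (start)
  step 1: s3  (read 0: s0→s3)
  step 2: s3  (read 0: s3→s3)   ← first repeat (s3 seen earlier)
  step 3: s2  (read 1: s3→s2)
  step 4: s0  (read 1: s2→s0)
  step 5: s3  (read 0: s0→s3)
  step 6: s2  (read 1: s3→s2)
  step 7: s0  (read 1: s2→s0)
  step 8: s3  (read 0: s0→s3)

So i = 1, j = 2, giving x = w[0:1] = 0, y = w[1:2] = 0, z = w[2:8] = 110110.
Check: |xy| = 2 ≤ 4 and |y| = 1 ≥ 1. Reading y takes D from s3 back to s3, so every xyⁱz is accepted.
Pumping length from the standard proof: p = 4 (the number of states). The repeated state found above gives |xy| = j ≤ 4 and |y| = j − i ≥ 1.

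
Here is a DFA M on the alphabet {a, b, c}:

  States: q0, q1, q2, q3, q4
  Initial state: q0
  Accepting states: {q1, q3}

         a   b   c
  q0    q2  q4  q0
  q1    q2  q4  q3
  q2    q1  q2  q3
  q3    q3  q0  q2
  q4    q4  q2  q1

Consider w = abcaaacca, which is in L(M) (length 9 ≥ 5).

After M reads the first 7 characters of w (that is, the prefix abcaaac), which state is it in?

q2

Run of M on the first 7 characters of w = a b c a a a c:
  step 0: q0  (start)
  step 1: q2  (read a: q0→q2)
  step 2: q2  (read b: q2→q2)
  step 3: q3  (read c: q2→q3)
  step 4: q3  (read a: q3→q3)
  step 5: q3  (read a: q3→q3)
  step 6: q3  (read a: q3→q3)
  step 7: q2  (read c: q3→q2)

After reading 7 characters, M is in state q2.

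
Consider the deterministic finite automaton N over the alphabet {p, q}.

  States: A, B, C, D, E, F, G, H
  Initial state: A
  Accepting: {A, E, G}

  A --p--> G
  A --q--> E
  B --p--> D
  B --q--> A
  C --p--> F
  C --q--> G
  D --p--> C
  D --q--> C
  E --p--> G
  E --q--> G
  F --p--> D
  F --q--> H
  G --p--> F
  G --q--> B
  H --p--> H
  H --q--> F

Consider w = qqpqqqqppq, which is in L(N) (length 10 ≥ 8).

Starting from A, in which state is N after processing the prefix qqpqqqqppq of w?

G

Run of N on the first 10 characters of w = q q p q q q q p p q:
  step 0: A  (start)
  step 1: E  (read q: A→E)
  step 2: G  (read q: E→G)
  step 3: F  (read p: G→F)
  step 4: H  (read q: F→H)
  step 5: F  (read q: H→F)
  step 6: H  (read q: F→H)
  step 7: F  (read q: H→F)
  step 8: D  (read p: F→D)
  step 9: C  (read p: D→C)
  step 10: G  (read q: C→G)

After reading 10 characters, N is in state G.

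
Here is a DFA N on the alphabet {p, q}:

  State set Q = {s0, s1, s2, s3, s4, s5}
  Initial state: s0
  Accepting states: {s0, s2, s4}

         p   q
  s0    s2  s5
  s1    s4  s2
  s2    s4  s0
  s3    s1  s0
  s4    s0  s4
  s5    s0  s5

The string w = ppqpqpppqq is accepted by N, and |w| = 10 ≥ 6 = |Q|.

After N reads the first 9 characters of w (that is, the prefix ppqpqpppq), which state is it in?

State sequence: s0 -p-> s2 -p-> s4 -q-> s4 -p-> s0 -q-> s5 -p-> s0 -p-> s2 -p-> s4 -q-> s4

After reading 9 characters, N is in state s4.

s4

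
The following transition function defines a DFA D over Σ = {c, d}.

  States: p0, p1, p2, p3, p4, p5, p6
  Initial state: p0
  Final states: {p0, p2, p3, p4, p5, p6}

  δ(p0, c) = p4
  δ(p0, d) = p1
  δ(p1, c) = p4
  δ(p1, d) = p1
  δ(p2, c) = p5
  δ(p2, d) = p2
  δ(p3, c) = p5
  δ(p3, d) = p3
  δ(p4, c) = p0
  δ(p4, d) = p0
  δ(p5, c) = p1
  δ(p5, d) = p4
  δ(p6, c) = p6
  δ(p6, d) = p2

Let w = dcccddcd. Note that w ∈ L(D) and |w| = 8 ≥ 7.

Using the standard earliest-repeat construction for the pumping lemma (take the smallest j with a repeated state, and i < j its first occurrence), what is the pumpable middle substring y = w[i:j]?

dcc

State sequence: p0 -d-> p1 -c-> p4 -c-> p0 -c-> p4 -d-> p0 -d-> p1 -c-> p4 -d-> p0
First repeat at step 3: p0 was already visited.

So i = 0, j = 3, giving x = w[0:0] = ε, y = w[0:3] = dcc, z = w[3:8] = cddcd.
Check: |xy| = 3 ≤ 7 and |y| = 3 ≥ 1. Reading y takes D from p0 back to p0, so every xyⁱz is accepted.
Since D has 7 states, any run of length ≥ 7 visits 7+1 states, so by pigeonhole some state repeats within the first 7 steps — that repeat gives the pumpable loop.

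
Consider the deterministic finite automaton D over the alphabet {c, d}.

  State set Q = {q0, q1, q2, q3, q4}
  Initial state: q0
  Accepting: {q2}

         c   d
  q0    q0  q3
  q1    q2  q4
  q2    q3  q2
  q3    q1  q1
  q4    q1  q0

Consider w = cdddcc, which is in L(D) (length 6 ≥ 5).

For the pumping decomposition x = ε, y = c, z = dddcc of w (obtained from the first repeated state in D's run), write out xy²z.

ccdddcc

xy^2z = ε·c·c·dddcc = ccdddcc.
Reading y = c takes D from q0 back to q0, so after x·y·y the machine is still in q0, and z then leads to the accepting state q2. Hence ccdddcc ∈ L(D).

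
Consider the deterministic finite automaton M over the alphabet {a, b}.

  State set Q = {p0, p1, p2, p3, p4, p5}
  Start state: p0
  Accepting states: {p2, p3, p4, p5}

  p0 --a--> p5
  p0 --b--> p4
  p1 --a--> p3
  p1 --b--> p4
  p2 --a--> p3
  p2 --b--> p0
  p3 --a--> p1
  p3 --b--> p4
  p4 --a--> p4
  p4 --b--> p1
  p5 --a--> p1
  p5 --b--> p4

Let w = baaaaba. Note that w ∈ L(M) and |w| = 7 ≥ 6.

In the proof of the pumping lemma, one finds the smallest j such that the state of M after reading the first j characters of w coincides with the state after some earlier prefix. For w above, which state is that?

Run of M on w = b a a a a b a:
  step 0: p0  (start)
  step 1: p4  (read b: p0→p4)
  step 2: p4  (read a: p4→p4)   ← first repeat (p4 seen earlier)
  step 3: p4  (read a: p4→p4)
  step 4: p4  (read a: p4→p4)
  step 5: p4  (read a: p4→p4)
  step 6: p1  (read b: p4→p1)
  step 7: p3  (read a: p1→p3)

The earliest repeat is at step j = 2: M is in p4, which it already visited at step i = 1.
With |Q| = 6, pigeonhole forces a state repeat no later than step 6; the substring read between the first and second visits to that state can be pumped.

p4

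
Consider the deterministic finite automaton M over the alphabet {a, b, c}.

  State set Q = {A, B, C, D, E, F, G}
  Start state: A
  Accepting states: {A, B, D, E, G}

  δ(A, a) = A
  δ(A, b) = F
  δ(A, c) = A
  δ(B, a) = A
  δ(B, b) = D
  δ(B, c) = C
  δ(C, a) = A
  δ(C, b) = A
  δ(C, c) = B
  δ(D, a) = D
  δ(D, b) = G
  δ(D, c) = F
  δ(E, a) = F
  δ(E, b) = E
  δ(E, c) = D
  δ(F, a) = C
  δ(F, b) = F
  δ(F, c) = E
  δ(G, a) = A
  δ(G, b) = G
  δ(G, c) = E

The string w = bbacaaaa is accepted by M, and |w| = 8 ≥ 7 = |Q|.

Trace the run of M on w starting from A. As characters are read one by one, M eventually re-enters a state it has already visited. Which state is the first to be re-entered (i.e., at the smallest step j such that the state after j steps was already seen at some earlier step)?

F

State sequence: A -b-> F -b-> F -a-> C -c-> B -a-> A -a-> A -a-> A -a-> A
First repeat at step 2: F was already visited.

The earliest repeat is at step j = 2: M is in F, which it already visited at step i = 1.
Pumping length from the standard proof: p = 7 (the number of states). The repeated state found above gives |xy| = j ≤ 7 and |y| = j − i ≥ 1.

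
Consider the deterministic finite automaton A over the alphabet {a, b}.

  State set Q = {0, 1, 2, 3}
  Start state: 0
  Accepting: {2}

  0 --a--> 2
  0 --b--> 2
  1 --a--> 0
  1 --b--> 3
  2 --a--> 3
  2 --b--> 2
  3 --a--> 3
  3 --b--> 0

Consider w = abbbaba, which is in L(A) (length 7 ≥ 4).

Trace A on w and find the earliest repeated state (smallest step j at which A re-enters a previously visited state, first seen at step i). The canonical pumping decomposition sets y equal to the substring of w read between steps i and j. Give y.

State sequence: 0 -a-> 2 -b-> 2 -b-> 2 -b-> 2 -a-> 3 -b-> 0 -a-> 2
First repeat at step 2: 2 was already visited.

So i = 1, j = 2, giving x = w[0:1] = a, y = w[1:2] = b, z = w[2:7] = bbaba.
Check: |xy| = 2 ≤ 4 and |y| = 1 ≥ 1. Reading y takes A from 2 back to 2, so every xyⁱz is accepted.
The DFA has 4 states, so the proof of the pumping lemma guarantees a repeated state among the first 4+1 visited; the segment between the two visits is the pumpable y.

b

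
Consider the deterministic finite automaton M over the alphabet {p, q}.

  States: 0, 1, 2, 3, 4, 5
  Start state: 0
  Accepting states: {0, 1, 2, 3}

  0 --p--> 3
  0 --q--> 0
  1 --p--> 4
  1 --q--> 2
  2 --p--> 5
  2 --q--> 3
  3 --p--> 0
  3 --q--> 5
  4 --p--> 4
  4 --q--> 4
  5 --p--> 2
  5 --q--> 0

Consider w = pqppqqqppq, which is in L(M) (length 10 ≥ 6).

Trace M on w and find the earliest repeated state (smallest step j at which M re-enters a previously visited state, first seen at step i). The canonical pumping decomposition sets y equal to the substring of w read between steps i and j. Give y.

Run of M on w = p q p p q q q p p q:
  step 0: 0  (start)
  step 1: 3  (read p: 0→3)
  step 2: 5  (read q: 3→5)
  step 3: 2  (read p: 5→2)
  step 4: 5  (read p: 2→5)   ← first repeat (5 seen earlier)
  step 5: 0  (read q: 5→0)
  step 6: 0  (read q: 0→0)
  step 7: 0  (read q: 0→0)
  step 8: 3  (read p: 0→3)
  step 9: 0  (read p: 3→0)
  step 10: 0  (read q: 0→0)

So i = 2, j = 4, giving x = w[0:2] = pq, y = w[2:4] = pp, z = w[4:10] = qqqppq.
Check: |xy| = 4 ≤ 6 and |y| = 2 ≥ 1. Reading y takes M from 5 back to 5, so every xyⁱz is accepted.
With |Q| = 6, pigeonhole forces a state repeat no later than step 6; the substring read between the first and second visits to that state can be pumped.

pp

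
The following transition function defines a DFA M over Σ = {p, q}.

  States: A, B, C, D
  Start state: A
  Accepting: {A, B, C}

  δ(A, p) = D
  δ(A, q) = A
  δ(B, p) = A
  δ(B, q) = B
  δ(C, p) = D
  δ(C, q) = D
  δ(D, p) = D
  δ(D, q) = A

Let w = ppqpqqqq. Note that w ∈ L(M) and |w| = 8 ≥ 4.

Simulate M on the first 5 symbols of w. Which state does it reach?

A

State sequence: A -p-> D -p-> D -q-> A -p-> D -q-> A

After reading 5 characters, M is in state A.
(This kind of state-tracing is the core of the pumping-lemma construction: with 4 states, pigeonhole forces a repeat within the first 4 steps.)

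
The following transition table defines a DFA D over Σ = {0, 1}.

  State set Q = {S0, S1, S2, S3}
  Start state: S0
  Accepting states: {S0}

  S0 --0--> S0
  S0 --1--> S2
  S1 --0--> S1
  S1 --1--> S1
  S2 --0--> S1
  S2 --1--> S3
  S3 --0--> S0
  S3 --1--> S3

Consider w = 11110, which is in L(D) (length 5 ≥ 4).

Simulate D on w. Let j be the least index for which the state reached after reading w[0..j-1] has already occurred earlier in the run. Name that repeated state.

S3

State sequence: S0 -1-> S2 -1-> S3 -1-> S3 -1-> S3 -0-> S0
First repeat at step 3: S3 was already visited.

The earliest repeat is at step j = 3: D is in S3, which it already visited at step i = 2.
With |Q| = 4, pigeonhole forces a state repeat no later than step 4; the substring read between the first and second visits to that state can be pumped.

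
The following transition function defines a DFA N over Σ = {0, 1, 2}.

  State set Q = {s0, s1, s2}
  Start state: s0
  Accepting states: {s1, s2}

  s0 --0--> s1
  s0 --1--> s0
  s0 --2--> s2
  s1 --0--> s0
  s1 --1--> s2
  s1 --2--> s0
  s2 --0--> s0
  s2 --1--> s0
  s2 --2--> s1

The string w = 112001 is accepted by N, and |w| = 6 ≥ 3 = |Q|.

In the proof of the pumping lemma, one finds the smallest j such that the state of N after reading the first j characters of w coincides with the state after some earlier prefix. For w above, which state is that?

Run of N on w = 1 1 2 0 0 1:
  step 0: s0  (start)
  step 1: s0  (read 1: s0→s0)   ← first repeat (s0 seen earlier)
  step 2: s0  (read 1: s0→s0)
  step 3: s2  (read 2: s0→s2)
  step 4: s0  (read 0: s2→s0)
  step 5: s1  (read 0: s0→s1)
  step 6: s2  (read 1: s1→s2)

The earliest repeat is at step j = 1: N is in s0, which it already visited at step i = 0.

s0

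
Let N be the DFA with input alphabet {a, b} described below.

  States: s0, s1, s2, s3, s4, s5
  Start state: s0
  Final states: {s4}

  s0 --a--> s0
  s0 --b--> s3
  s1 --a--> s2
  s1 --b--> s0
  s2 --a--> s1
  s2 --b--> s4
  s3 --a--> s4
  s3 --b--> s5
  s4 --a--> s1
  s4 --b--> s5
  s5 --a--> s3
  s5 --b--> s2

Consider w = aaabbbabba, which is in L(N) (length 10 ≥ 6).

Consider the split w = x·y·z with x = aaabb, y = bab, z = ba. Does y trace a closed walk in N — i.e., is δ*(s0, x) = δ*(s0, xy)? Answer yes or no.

no

Run of N on the first 8 characters of w = a a a b b b a b:
  step 0: s0  (start)
  step 1: s0  (read a: s0→s0)
  step 2: s0  (read a: s0→s0)
  step 3: s0  (read a: s0→s0)
  step 4: s3  (read b: s0→s3)
  step 5: s5  (read b: s3→s5)
  step 6: s2  (read b: s5→s2)
  step 7: s1  (read a: s2→s1)
  step 8: s0  (read b: s1→s0)

After x (step 5): s5. After xy (step 8): s0.
They differ (s5 ≠ s0), so y is not a cycle from the state after x; this split is not the one the pumping-lemma construction produces, and pumping y need not keep the string in L(N).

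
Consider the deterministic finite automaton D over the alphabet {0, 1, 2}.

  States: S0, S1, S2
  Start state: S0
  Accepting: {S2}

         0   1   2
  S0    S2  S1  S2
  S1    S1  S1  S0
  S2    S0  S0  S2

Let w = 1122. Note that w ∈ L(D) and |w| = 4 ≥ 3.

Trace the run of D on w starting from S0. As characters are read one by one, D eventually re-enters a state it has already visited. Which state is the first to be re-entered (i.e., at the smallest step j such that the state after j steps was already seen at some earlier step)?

S1

Run of D on w = 1 1 2 2:
  step 0: S0  (start)
  step 1: S1  (read 1: S0→S1)
  step 2: S1  (read 1: S1→S1)   ← first repeat (S1 seen earlier)
  step 3: S0  (read 2: S1→S0)
  step 4: S2  (read 2: S0→S2)

The earliest repeat is at step j = 2: D is in S1, which it already visited at step i = 1.
Since D has 3 states, any run of length ≥ 3 visits 3+1 states, so by pigeonhole some state repeats within the first 3 steps — that repeat gives the pumpable loop.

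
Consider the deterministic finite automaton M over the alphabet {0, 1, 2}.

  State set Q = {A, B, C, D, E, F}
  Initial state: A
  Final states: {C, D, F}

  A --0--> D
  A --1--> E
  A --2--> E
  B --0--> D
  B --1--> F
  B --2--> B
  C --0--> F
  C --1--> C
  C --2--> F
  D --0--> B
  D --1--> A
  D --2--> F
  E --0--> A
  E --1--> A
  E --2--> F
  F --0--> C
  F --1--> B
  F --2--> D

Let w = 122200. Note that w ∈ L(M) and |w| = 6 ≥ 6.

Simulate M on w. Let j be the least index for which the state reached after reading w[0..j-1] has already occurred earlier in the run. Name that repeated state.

State sequence: A -1-> E -2-> F -2-> D -2-> F -0-> C -0-> F
First repeat at step 4: F was already visited.

The earliest repeat is at step j = 4: M is in F, which it already visited at step i = 2.
Pumping length from the standard proof: p = 6 (the number of states). The repeated state found above gives |xy| = j ≤ 6 and |y| = j − i ≥ 1.

F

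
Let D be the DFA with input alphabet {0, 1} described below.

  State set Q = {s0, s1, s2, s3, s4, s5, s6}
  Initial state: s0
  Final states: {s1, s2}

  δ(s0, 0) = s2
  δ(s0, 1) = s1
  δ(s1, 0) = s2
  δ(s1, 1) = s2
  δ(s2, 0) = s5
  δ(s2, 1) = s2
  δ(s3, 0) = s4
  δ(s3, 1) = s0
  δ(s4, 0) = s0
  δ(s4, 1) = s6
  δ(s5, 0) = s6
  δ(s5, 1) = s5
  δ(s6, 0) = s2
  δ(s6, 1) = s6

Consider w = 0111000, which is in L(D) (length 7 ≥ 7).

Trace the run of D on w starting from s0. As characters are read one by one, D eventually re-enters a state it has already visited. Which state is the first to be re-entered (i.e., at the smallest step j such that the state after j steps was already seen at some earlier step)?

s2

State sequence: s0 -0-> s2 -1-> s2 -1-> s2 -1-> s2 -0-> s5 -0-> s6 -0-> s2
First repeat at step 2: s2 was already visited.

The earliest repeat is at step j = 2: D is in s2, which it already visited at step i = 1.
With |Q| = 7, pigeonhole forces a state repeat no later than step 7; the substring read between the first and second visits to that state can be pumped.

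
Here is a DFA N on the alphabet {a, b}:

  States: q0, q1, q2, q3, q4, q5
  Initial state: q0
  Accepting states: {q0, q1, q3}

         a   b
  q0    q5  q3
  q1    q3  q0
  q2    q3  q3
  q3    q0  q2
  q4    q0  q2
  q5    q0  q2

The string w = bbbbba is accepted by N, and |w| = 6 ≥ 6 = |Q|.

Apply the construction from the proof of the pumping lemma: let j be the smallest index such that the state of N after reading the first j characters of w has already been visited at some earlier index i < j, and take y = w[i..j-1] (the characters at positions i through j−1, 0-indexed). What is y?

bb

Run of N on w = b b b b b a:
  step 0: q0  (start)
  step 1: q3  (read b: q0→q3)
  step 2: q2  (read b: q3→q2)
  step 3: q3  (read b: q2→q3)   ← first repeat (q3 seen earlier)
  step 4: q2  (read b: q3→q2)
  step 5: q3  (read b: q2→q3)
  step 6: q0  (read a: q3→q0)

So i = 1, j = 3, giving x = w[0:1] = b, y = w[1:3] = bb, z = w[3:6] = bba.
Check: |xy| = 3 ≤ 6 and |y| = 2 ≥ 1. Reading y takes N from q3 back to q3, so every xyⁱz is accepted.
The DFA has 6 states, so the proof of the pumping lemma guarantees a repeated state among the first 6+1 visited; the segment between the two visits is the pumpable y.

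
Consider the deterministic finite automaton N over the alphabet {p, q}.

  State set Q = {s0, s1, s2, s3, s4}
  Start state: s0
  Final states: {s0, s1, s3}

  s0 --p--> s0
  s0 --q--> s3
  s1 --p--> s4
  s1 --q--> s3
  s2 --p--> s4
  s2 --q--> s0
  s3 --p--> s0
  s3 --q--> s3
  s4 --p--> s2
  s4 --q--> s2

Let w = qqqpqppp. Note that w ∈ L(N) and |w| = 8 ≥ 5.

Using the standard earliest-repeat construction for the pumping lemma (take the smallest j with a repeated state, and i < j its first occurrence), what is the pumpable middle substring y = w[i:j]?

State sequence: s0 -q-> s3 -q-> s3 -q-> s3 -p-> s0 -q-> s3 -p-> s0 -p-> s0 -p-> s0
First repeat at step 2: s3 was already visited.

So i = 1, j = 2, giving x = w[0:1] = q, y = w[1:2] = q, z = w[2:8] = qpqppp.
Check: |xy| = 2 ≤ 5 and |y| = 1 ≥ 1. Reading y takes N from s3 back to s3, so every xyⁱz is accepted.
Since N has 5 states, any run of length ≥ 5 visits 5+1 states, so by pigeonhole some state repeats within the first 5 steps — that repeat gives the pumpable loop.

q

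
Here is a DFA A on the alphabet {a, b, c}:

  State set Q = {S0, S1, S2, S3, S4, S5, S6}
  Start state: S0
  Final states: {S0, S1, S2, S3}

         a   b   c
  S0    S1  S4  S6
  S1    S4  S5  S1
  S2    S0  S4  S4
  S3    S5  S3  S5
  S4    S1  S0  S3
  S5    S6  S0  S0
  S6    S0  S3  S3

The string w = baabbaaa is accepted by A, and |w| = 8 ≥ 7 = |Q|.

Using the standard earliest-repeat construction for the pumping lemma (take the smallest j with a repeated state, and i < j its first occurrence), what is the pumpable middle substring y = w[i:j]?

aa

State sequence: S0 -b-> S4 -a-> S1 -a-> S4 -b-> S0 -b-> S4 -a-> S1 -a-> S4 -a-> S1
First repeat at step 3: S4 was already visited.

So i = 1, j = 3, giving x = w[0:1] = b, y = w[1:3] = aa, z = w[3:8] = bbaaa.
Check: |xy| = 3 ≤ 7 and |y| = 2 ≥ 1. Reading y takes A from S4 back to S4, so every xyⁱz is accepted.
With |Q| = 7, pigeonhole forces a state repeat no later than step 7; the substring read between the first and second visits to that state can be pumped.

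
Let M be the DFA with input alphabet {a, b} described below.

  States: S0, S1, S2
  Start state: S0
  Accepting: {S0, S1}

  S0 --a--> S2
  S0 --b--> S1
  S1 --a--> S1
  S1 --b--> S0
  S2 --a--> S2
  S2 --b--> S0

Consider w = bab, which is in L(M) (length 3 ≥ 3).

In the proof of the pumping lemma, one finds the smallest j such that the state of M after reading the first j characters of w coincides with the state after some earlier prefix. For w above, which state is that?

S1

Run of M on w = b a b:
  step 0: S0  (start)
  step 1: S1  (read b: S0→S1)
  step 2: S1  (read a: S1→S1)   ← first repeat (S1 seen earlier)
  step 3: S0  (read b: S1→S0)

The earliest repeat is at step j = 2: M is in S1, which it already visited at step i = 1.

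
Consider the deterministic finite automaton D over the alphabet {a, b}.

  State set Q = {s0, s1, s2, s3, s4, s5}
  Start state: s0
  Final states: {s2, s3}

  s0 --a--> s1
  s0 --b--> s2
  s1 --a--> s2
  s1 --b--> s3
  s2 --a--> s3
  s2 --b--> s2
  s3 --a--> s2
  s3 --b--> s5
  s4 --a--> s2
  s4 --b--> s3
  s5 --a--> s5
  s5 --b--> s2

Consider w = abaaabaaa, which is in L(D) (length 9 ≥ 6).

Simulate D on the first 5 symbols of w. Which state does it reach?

s2

State sequence: s0 -a-> s1 -b-> s3 -a-> s2 -a-> s3 -a-> s2

After reading 5 characters, D is in state s2.
(This kind of state-tracing is the core of the pumping-lemma construction: with 6 states, pigeonhole forces a repeat within the first 6 steps.)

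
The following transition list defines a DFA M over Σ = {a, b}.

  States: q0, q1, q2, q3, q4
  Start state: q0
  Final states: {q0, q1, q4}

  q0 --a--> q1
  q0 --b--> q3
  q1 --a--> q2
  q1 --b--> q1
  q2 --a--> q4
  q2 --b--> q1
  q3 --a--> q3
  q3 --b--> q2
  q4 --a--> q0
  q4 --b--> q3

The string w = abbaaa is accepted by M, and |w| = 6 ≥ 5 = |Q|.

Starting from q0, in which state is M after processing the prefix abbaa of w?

q4

Run of M on the first 5 characters of w = a b b a a:
  step 0: q0  (start)
  step 1: q1  (read a: q0→q1)
  step 2: q1  (read b: q1→q1)
  step 3: q1  (read b: q1→q1)
  step 4: q2  (read a: q1→q2)
  step 5: q4  (read a: q2→q4)

After reading 5 characters, M is in state q4.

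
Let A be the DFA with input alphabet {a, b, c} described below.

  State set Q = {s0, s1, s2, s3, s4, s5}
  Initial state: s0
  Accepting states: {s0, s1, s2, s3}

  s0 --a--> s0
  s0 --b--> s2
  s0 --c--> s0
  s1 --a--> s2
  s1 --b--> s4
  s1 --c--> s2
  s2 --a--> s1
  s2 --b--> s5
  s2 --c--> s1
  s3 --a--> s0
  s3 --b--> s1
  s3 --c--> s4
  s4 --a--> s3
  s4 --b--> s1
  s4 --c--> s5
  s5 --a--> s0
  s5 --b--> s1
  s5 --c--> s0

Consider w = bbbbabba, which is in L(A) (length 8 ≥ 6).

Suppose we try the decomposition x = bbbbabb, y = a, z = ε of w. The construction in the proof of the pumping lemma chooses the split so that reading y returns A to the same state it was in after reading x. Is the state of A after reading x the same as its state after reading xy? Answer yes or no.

Run of A on the first 8 characters of w = b b b b a b b a:
  step 0: s0  (start)
  step 1: s2  (read b: s0→s2)
  step 2: s5  (read b: s2→s5)
  step 3: s1  (read b: s5→s1)
  step 4: s4  (read b: s1→s4)
  step 5: s3  (read a: s4→s3)
  step 6: s1  (read b: s3→s1)
  step 7: s4  (read b: s1→s4)
  step 8: s3  (read a: s4→s3)

After x (step 7): s4. After xy (step 8): s3.
They differ (s4 ≠ s3), so y is not a cycle from the state after x; this split is not the one the pumping-lemma construction produces, and pumping y need not keep the string in L(A).

no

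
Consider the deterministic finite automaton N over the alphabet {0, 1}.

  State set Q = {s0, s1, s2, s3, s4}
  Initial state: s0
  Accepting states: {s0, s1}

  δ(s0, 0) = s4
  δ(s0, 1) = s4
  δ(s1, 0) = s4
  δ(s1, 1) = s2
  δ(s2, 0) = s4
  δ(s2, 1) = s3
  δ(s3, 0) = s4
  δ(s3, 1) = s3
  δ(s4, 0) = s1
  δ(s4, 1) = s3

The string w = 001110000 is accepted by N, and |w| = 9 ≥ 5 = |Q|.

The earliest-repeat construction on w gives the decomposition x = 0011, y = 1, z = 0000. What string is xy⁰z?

xy⁰z = xz = 0011·0000 = 00110000.
Reading y = 1 takes N from s3 back to s3, so after x the machine is still in s3, and z then leads to the accepting state s1. Hence 00110000 ∈ L(N).

00110000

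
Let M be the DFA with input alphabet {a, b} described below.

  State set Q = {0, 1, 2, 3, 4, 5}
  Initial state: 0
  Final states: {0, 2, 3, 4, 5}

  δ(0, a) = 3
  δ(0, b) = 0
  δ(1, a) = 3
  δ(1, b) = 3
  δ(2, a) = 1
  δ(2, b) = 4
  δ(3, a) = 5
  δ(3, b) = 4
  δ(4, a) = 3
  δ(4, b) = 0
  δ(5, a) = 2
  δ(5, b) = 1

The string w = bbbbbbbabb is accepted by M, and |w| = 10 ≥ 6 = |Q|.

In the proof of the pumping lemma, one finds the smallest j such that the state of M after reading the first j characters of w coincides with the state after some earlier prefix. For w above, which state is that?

State sequence: 0 -b-> 0 -b-> 0 -b-> 0 -b-> 0 -b-> 0 -b-> 0 -b-> 0 -a-> 3 -b-> 4 -b-> 0
First repeat at step 1: 0 was already visited.

The earliest repeat is at step j = 1: M is in 0, which it already visited at step i = 0.
The DFA has 6 states, so the proof of the pumping lemma guarantees a repeated state among the first 6+1 visited; the segment between the two visits is the pumpable y.

0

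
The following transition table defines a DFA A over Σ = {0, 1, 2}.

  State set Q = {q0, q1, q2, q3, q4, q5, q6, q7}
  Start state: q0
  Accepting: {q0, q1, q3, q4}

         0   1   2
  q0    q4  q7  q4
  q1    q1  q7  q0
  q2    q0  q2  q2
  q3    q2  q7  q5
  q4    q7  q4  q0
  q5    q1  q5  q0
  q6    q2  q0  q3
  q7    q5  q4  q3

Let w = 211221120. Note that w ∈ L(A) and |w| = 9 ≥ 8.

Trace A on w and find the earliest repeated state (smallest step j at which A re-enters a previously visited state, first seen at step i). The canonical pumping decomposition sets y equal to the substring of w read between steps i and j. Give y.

Run of A on w = 2 1 1 2 2 1 1 2 0:
  step 0: q0  (start)
  step 1: q4  (read 2: q0→q4)
  step 2: q4  (read 1: q4→q4)   ← first repeat (q4 seen earlier)
  step 3: q4  (read 1: q4→q4)
  step 4: q0  (read 2: q4→q0)
  step 5: q4  (read 2: q0→q4)
  step 6: q4  (read 1: q4→q4)
  step 7: q4  (read 1: q4→q4)
  step 8: q0  (read 2: q4→q0)
  step 9: q4  (read 0: q0→q4)

So i = 1, j = 2, giving x = w[0:1] = 2, y = w[1:2] = 1, z = w[2:9] = 1221120.
Check: |xy| = 2 ≤ 8 and |y| = 1 ≥ 1. Reading y takes A from q4 back to q4, so every xyⁱz is accepted.

1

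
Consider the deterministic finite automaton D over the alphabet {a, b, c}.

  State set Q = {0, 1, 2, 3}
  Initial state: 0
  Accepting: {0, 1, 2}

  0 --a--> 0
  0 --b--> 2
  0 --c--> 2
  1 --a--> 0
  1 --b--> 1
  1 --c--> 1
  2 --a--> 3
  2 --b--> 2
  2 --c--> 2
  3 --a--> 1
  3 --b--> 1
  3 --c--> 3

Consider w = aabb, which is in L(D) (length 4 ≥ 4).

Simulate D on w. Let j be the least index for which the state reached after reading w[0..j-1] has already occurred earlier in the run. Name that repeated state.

State sequence: 0 -a-> 0 -a-> 0 -b-> 2 -b-> 2
First repeat at step 1: 0 was already visited.

The earliest repeat is at step j = 1: D is in 0, which it already visited at step i = 0.
With |Q| = 4, pigeonhole forces a state repeat no later than step 4; the substring read between the first and second visits to that state can be pumped.

0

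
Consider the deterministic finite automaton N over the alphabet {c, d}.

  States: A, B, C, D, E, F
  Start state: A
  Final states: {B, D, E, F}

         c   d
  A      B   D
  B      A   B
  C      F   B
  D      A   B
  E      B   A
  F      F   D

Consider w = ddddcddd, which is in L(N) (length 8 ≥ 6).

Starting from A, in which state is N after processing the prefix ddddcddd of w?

B

State sequence: A -d-> D -d-> B -d-> B -d-> B -c-> A -d-> D -d-> B -d-> B

After reading 8 characters, N is in state B.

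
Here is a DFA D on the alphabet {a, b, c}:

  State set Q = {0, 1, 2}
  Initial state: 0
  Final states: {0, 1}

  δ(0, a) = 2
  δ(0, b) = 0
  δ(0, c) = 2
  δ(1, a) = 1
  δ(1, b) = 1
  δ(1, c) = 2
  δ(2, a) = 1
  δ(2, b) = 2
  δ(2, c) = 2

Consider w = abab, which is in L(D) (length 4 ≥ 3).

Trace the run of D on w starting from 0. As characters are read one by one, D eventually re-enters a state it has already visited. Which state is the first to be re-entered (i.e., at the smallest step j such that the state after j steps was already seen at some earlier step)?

State sequence: 0 -a-> 2 -b-> 2 -a-> 1 -b-> 1
First repeat at step 2: 2 was already visited.

The earliest repeat is at step j = 2: D is in 2, which it already visited at step i = 1.

2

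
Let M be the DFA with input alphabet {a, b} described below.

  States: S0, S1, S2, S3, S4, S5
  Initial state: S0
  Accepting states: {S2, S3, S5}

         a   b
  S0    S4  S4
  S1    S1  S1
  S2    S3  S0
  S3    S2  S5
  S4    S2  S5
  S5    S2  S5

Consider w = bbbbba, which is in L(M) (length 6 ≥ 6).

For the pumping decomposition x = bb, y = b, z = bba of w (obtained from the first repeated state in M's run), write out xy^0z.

xy⁰z = xz = bb·bba = bbbba.
Reading y = b takes M from S5 back to S5, so after x the machine is still in S5, and z then leads to the accepting state S2. Hence bbbba ∈ L(M).

bbbba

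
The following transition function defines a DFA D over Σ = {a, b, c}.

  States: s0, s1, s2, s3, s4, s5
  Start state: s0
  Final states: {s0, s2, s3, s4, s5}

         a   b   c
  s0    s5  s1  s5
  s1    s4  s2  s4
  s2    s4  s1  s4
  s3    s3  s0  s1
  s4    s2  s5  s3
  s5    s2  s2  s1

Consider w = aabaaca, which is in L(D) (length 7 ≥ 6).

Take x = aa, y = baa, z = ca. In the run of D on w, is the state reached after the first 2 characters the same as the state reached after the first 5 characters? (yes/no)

yes

State sequence: s0 -a-> s5 -a-> s2 -b-> s1 -a-> s4 -a-> s2

After x (step 2): s2. After xy (step 5): s2.
They match, so y = baa drives D around a cycle from s2 back to itself; pumping y any number of times keeps D in s2 before reading z, and xyⁱz ∈ L(D) for every i ≥ 0.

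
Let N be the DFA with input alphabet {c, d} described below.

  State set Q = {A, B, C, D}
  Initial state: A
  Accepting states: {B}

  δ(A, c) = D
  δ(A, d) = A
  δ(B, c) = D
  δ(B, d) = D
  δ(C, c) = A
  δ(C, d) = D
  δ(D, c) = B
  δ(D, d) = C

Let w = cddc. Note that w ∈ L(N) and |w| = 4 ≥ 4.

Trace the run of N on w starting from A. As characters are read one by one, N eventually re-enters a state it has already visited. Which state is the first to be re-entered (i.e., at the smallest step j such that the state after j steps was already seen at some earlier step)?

D

Run of N on w = c d d c:
  step 0: A  (start)
  step 1: D  (read c: A→D)
  step 2: C  (read d: D→C)
  step 3: D  (read d: C→D)   ← first repeat (D seen earlier)
  step 4: B  (read c: D→B)

The earliest repeat is at step j = 3: N is in D, which it already visited at step i = 1.
Since N has 4 states, any run of length ≥ 4 visits 4+1 states, so by pigeonhole some state repeats within the first 4 steps — that repeat gives the pumpable loop.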